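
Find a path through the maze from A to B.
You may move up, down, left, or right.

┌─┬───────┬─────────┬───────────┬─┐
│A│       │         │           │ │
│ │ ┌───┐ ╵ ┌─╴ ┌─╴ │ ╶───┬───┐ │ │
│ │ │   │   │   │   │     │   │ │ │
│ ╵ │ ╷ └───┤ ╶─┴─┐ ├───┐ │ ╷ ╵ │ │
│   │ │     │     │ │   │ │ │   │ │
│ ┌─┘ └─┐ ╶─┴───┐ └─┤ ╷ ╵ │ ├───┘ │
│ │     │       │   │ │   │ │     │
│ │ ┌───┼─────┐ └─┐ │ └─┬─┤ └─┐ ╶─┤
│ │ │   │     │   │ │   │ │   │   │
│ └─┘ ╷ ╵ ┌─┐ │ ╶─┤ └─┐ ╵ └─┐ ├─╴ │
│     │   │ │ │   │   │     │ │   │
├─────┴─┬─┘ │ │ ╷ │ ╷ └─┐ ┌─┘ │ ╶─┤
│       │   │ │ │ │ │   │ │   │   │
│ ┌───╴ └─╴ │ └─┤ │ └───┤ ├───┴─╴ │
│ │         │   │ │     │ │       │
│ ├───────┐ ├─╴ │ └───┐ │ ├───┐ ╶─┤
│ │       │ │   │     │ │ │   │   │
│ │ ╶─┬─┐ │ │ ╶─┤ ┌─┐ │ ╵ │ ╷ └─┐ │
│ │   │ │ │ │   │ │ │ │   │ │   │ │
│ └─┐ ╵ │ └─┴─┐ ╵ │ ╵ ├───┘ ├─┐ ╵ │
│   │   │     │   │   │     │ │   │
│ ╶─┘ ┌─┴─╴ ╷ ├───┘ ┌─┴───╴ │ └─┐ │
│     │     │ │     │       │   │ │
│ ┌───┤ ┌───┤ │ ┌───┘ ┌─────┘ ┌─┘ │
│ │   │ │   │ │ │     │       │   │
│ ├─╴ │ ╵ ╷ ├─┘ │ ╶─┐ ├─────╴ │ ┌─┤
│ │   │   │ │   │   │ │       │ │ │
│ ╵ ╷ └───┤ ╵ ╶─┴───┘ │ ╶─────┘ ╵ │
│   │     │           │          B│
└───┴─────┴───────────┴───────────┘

Finding the shortest path through the maze:
Path length: 62 steps
Directions: down → down → down → down → down → right → right → up → right → down → right → up → right → right → down → down → down → right → down → left → down → right → down → right → up → up → right → right → down → down → left → down → left → left → down → down → left → down → right → right → right → right → up → up → up → right → right → right → up → up → up → right → down → right → down → right → down → down → left → down → down → right

Solution:

┌─┬───────┬─────────┬───────────┬─┐
│A│       │         │           │ │
│ │ ┌───┐ ╵ ┌─╴ ┌─╴ │ ╶───┬───┐ │ │
│↓│ │   │   │   │   │     │   │ │ │
│ ╵ │ ╷ └───┤ ╶─┴─┐ ├───┐ │ ╷ ╵ │ │
│↓  │ │     │     │ │   │ │ │   │ │
│ ┌─┘ └─┐ ╶─┴───┐ └─┤ ╷ ╵ │ ├───┘ │
│↓│     │       │   │ │   │ │     │
│ │ ┌───┼─────┐ └─┐ │ └─┬─┤ └─┐ ╶─┤
│↓│ │↱ ↓│↱ → ↓│   │ │   │ │   │   │
│ └─┘ ╷ ╵ ┌─┐ │ ╶─┤ └─┐ ╵ └─┐ ├─╴ │
│↳ → ↑│↳ ↑│ │↓│   │   │     │ │   │
├─────┴─┬─┘ │ │ ╷ │ ╷ └─┐ ┌─┘ │ ╶─┤
│       │   │↓│ │ │ │   │ │   │   │
│ ┌───╴ └─╴ │ └─┤ │ └───┤ ├───┴─╴ │
│ │         │↳ ↓│ │     │ │       │
│ ├───────┐ ├─╴ │ └───┐ │ ├───┐ ╶─┤
│ │       │ │↓ ↲│↱ → ↓│ │ │↱ ↓│   │
│ │ ╶─┬─┐ │ │ ╶─┤ ┌─┐ │ ╵ │ ╷ └─┐ │
│ │   │ │ │ │↳ ↓│↑│ │↓│   │↑│↳ ↓│ │
│ └─┐ ╵ │ └─┴─┐ ╵ │ ╵ ├───┘ ├─┐ ╵ │
│   │   │     │↳ ↑│↓ ↲│    ↑│ │↳ ↓│
│ ╶─┘ ┌─┴─╴ ╷ ├───┘ ┌─┴───╴ │ └─┐ │
│     │     │ │↓ ← ↲│↱ → → ↑│   │↓│
│ ┌───┤ ┌───┤ │ ┌───┘ ┌─────┘ ┌─┘ │
│ │   │ │   │ │↓│    ↑│       │↓ ↲│
│ ├─╴ │ ╵ ╷ ├─┘ │ ╶─┐ ├─────╴ │ ┌─┤
│ │   │   │ │↓ ↲│   │↑│       │↓│ │
│ ╵ ╷ └───┤ ╵ ╶─┴───┘ │ ╶─────┘ ╵ │
│   │     │  ↳ → → → ↑│        ↳ B│
└───┴─────┴───────────┴───────────┘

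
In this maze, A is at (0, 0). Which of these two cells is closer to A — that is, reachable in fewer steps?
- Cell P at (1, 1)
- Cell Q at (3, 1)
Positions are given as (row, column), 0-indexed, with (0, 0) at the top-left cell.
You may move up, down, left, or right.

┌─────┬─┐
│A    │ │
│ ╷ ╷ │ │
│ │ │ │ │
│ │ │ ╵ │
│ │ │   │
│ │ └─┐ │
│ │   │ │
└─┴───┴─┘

Shortest path A → P at (1, 1): 2 steps
Shortest path A → Q at (3, 1): 4 steps

P is closer (2 steps vs 4 steps).

Path to P:

┌─────┬─┐
│A ↓  │ │
│ ╷ ╷ │ │
│ │P│ │ │
│ │ │ ╵ │
│ │ │   │
│ │ └─┐ │
│ │   │ │
└─┴───┴─┘

Path to Q:

┌─────┬─┐
│A ↓  │ │
│ ╷ ╷ │ │
│ │↓│ │ │
│ │ │ ╵ │
│ │↓│   │
│ │ └─┐ │
│ │Q  │ │
└─┴───┴─┘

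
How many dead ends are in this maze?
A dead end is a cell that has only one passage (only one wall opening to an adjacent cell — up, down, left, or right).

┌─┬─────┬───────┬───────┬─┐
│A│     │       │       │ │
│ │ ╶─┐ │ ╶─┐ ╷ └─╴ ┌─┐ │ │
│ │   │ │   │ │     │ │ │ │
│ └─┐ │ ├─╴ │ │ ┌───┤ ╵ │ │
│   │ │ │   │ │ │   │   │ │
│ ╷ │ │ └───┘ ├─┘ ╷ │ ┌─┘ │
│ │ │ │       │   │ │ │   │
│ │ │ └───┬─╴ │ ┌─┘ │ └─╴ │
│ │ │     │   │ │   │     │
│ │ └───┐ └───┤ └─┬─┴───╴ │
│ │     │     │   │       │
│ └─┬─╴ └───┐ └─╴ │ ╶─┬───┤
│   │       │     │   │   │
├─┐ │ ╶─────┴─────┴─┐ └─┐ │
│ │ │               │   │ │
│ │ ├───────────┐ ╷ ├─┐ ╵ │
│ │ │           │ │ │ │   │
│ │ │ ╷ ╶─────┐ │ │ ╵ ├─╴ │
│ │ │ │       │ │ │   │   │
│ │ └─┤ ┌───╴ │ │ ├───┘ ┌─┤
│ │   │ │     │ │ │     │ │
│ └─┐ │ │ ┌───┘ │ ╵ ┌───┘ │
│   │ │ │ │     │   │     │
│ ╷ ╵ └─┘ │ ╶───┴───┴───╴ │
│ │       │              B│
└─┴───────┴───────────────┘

Checking each cell for number of passages:

Dead ends found at positions:
  (0, 0)
  (0, 8)
  (0, 12)
  (1, 10)
  (2, 4)
  (2, 7)
  (3, 11)
  (4, 5)
  (4, 8)
  (6, 5)
  (6, 11)
  (7, 0)
  (8, 10)
  (9, 2)
  (10, 12)
  (11, 3)
  (11, 10)
  (12, 0)
Total dead ends: 18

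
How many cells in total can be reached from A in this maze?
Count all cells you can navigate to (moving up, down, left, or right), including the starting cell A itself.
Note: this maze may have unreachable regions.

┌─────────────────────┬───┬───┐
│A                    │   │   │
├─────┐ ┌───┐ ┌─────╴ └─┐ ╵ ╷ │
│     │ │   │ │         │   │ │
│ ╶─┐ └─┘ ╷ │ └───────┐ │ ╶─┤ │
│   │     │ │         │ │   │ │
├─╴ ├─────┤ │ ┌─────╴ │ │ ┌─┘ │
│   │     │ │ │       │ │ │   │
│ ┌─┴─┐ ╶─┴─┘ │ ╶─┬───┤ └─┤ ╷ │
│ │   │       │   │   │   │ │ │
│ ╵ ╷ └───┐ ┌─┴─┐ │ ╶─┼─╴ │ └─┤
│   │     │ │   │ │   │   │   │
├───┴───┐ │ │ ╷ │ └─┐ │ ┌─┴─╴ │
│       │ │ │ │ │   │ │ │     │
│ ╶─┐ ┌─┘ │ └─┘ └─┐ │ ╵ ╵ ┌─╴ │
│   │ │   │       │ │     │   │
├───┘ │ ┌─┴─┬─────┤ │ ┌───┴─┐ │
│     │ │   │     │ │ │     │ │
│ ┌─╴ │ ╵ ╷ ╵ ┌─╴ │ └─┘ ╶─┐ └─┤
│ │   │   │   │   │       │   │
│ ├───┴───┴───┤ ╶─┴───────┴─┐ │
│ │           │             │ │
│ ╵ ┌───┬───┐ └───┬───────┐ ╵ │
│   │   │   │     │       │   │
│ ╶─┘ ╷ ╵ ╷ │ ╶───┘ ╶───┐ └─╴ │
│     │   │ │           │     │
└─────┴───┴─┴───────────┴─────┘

Using BFS/flood-fill to find all reachable cells from A:
Maze size: 13 × 15 = 195 total cells
All cells are reachable — the maze is fully connected.
Reachable cells: 195

Reachable region (· marks reachable cells):

┌─────────────────────┬───┬───┐
│A · · · · · · · · · ·│· ·│· ·│
├─────┐ ┌───┐ ┌─────╴ └─┐ ╵ ╷ │
│· · ·│·│· ·│·│· · · · ·│· ·│·│
│ ╶─┐ └─┘ ╷ │ └───────┐ │ ╶─┤ │
│· ·│· · ·│·│· · · · ·│·│· ·│·│
├─╴ ├─────┤ │ ┌─────╴ │ │ ┌─┘ │
│· ·│· · ·│·│·│· · · ·│·│·│· ·│
│ ┌─┴─┐ ╶─┴─┘ │ ╶─┬───┤ └─┤ ╷ │
│·│· ·│· · · ·│· ·│· ·│· ·│·│·│
│ ╵ ╷ └───┐ ┌─┴─┐ │ ╶─┼─╴ │ └─┤
│· ·│· · ·│·│· ·│·│· ·│· ·│· ·│
├───┴───┐ │ │ ╷ │ └─┐ │ ┌─┴─╴ │
│· · · ·│·│·│·│·│· ·│·│·│· · ·│
│ ╶─┐ ┌─┘ │ └─┘ └─┐ │ ╵ ╵ ┌─╴ │
│· ·│·│· ·│· · · ·│·│· · ·│· ·│
├───┘ │ ┌─┴─┬─────┤ │ ┌───┴─┐ │
│· · ·│·│· ·│· · ·│·│·│· · ·│·│
│ ┌─╴ │ ╵ ╷ ╵ ┌─╴ │ └─┘ ╶─┐ └─┤
│·│· ·│· ·│· ·│· ·│· · · ·│· ·│
│ ├───┴───┴───┤ ╶─┴───────┴─┐ │
│·│· · · · · ·│· · · · · · ·│·│
│ ╵ ┌───┬───┐ └───┬───────┐ ╵ │
│· ·│· ·│· ·│· · ·│· · · ·│· ·│
│ ╶─┘ ╷ ╵ ╷ │ ╶───┘ ╶───┐ └─╴ │
│· · ·│· ·│·│· · · · · ·│· · ·│
└─────┴───┴─┴───────────┴─────┘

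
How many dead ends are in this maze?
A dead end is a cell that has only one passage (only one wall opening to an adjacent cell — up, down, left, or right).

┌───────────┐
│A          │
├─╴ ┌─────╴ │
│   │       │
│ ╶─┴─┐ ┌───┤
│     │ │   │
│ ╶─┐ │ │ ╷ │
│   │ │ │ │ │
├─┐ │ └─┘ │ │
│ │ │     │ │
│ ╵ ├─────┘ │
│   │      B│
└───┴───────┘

Checking each cell for number of passages:

Dead ends found at positions:
  (0, 0)
  (1, 2)
  (3, 3)
  (4, 0)
  (5, 2)
Total dead ends: 5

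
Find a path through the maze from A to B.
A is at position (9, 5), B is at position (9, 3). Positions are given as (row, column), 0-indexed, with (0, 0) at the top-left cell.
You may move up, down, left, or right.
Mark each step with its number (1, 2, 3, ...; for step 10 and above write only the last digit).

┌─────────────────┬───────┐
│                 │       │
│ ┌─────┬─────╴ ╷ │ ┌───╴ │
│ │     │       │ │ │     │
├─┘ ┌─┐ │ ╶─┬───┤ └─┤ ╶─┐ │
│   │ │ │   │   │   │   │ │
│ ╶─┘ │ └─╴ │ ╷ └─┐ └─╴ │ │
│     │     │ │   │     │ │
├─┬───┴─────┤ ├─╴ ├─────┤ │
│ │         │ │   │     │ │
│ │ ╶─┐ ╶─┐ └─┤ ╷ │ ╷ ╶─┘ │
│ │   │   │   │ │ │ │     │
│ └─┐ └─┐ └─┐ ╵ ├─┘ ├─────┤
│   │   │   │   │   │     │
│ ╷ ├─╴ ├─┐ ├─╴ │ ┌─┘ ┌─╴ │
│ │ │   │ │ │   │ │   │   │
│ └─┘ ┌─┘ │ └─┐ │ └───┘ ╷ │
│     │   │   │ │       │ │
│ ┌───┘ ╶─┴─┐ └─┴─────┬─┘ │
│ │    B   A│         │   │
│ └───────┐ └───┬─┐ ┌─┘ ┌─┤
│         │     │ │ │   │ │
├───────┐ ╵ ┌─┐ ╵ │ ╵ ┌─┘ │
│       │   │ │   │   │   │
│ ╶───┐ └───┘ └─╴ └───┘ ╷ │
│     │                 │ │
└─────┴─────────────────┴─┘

Finding the shortest path from (9, 5) to (9, 3):
Path length: 2 steps
Directions: left → left

Solution:

┌─────────────────┬───────┐
│                 │       │
│ ┌─────┬─────╴ ╷ │ ┌───╴ │
│ │     │       │ │ │     │
├─┘ ┌─┐ │ ╶─┬───┤ └─┤ ╶─┐ │
│   │ │ │   │   │   │   │ │
│ ╶─┘ │ └─╴ │ ╷ └─┐ └─╴ │ │
│     │     │ │   │     │ │
├─┬───┴─────┤ ├─╴ ├─────┤ │
│ │         │ │   │     │ │
│ │ ╶─┐ ╶─┐ └─┤ ╷ │ ╷ ╶─┘ │
│ │   │   │   │ │ │ │     │
│ └─┐ └─┐ └─┐ ╵ ├─┘ ├─────┤
│   │   │   │   │   │     │
│ ╷ ├─╴ ├─┐ ├─╴ │ ┌─┘ ┌─╴ │
│ │ │   │ │ │   │ │   │   │
│ └─┘ ┌─┘ │ └─┐ │ └───┘ ╷ │
│     │   │   │ │       │ │
│ ┌───┘ ╶─┴─┐ └─┴─────┬─┘ │
│ │    B 1 A│         │   │
│ └───────┐ └───┬─┐ ┌─┘ ┌─┤
│         │     │ │ │   │ │
├───────┐ ╵ ┌─┐ ╵ │ ╵ ┌─┘ │
│       │   │ │   │   │   │
│ ╶───┐ └───┘ └─╴ └───┘ ╷ │
│     │                 │ │
└─────┴─────────────────┴─┘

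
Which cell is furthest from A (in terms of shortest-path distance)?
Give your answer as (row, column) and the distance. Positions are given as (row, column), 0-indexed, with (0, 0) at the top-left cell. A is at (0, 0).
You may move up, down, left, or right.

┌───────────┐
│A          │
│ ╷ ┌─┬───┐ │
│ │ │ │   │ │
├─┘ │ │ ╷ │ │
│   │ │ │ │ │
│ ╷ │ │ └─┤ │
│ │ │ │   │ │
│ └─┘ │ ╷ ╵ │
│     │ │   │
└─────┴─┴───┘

Computing BFS distances from A to all cells:
Furthest cell: (2, 4)
Distance: 16 steps

Path from A to the furthest cell:

┌───────────┐
│A → → → → ↓│
│ ╷ ┌─┬───┐ │
│ │ │ │↱ ↓│↓│
├─┘ │ │ ╷ │ │
│   │ │↑│B│↓│
│ ╷ │ │ └─┤ │
│ │ │ │↑ ↰│↓│
│ └─┘ │ ╷ ╵ │
│     │ │↑ ↲│
└─────┴─┴───┘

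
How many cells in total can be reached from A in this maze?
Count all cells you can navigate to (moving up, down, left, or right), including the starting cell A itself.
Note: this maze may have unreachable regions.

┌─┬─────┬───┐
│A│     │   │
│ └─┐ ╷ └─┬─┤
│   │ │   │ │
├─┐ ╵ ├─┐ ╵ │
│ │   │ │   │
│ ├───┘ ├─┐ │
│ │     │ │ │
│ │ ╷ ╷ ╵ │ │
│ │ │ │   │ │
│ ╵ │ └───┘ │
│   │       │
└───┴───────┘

Using BFS/flood-fill to find all reachable cells from A:
Maze size: 6 × 6 = 36 total cells
2 cell(s) are walled off and cannot be reached from A.
Reachable cells: 34

Reachable region (· marks reachable cells):

┌─┬─────┬───┐
│A│· · ·│   │
│ └─┐ ╷ └─┬─┤
│· ·│·│· ·│·│
├─┐ ╵ ├─┐ ╵ │
│·│· ·│·│· ·│
│ ├───┘ ├─┐ │
│·│· · ·│·│·│
│ │ ╷ ╷ ╵ │ │
│·│·│·│· ·│·│
│ ╵ │ └───┘ │
│· ·│· · · ·│
└───┴───────┘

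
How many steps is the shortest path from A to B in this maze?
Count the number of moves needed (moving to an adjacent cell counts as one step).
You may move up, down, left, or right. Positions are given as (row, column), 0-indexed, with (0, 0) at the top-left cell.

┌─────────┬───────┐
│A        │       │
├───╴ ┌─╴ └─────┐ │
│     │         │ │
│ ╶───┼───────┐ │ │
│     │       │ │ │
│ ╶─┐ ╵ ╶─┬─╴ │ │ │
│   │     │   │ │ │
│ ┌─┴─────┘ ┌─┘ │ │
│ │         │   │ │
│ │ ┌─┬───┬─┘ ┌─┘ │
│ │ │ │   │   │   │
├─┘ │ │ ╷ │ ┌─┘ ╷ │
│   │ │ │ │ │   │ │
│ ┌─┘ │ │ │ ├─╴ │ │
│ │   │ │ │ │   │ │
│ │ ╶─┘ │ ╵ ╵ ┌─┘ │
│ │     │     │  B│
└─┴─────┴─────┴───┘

Using BFS to find shortest path:
Start: (0, 0), End: (8, 8)
Path found:
(0,0) → (0,1) → (0,2) → (0,3) → (0,4) → (1,4) → (1,5) → (1,6) → (1,7) → (2,7) → (3,7) → (4,7) → (4,6) → (5,6) → (5,5) → (6,5) → (7,5) → (8,5) → (8,6) → (7,6) → (7,7) → (6,7) → (5,7) → (5,8) → (6,8) → (7,8) → (8,8)
Number of steps: 26

Solution:

┌─────────┬───────┐
│A → → → ↓│       │
├───╴ ┌─╴ └─────┐ │
│     │  ↳ → → ↓│ │
│ ╶───┼───────┐ │ │
│     │       │↓│ │
│ ╶─┐ ╵ ╶─┬─╴ │ │ │
│   │     │   │↓│ │
│ ┌─┴─────┘ ┌─┘ │ │
│ │         │↓ ↲│ │
│ │ ┌─┬───┬─┘ ┌─┘ │
│ │ │ │   │↓ ↲│↱ ↓│
├─┘ │ │ ╷ │ ┌─┘ ╷ │
│   │ │ │ │↓│  ↑│↓│
│ ┌─┘ │ │ │ ├─╴ │ │
│ │   │ │ │↓│↱ ↑│↓│
│ │ ╶─┘ │ ╵ ╵ ┌─┘ │
│ │     │  ↳ ↑│  B│
└─┴─────┴─────┴───┘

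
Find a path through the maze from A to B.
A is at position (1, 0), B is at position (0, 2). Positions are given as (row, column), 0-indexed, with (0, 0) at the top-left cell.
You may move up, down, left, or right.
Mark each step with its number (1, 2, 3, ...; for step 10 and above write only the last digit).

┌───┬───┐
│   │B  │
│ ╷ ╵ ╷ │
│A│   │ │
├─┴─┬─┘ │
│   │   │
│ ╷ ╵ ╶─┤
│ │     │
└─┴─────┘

Finding the shortest path from (1, 0) to (0, 2):
Path length: 5 steps
Directions: up → right → down → right → up

Solution:

┌───┬───┐
│1 2│B  │
│ ╷ ╵ ╷ │
│A│3 4│ │
├─┴─┬─┘ │
│   │   │
│ ╷ ╵ ╶─┤
│ │     │
└─┴─────┘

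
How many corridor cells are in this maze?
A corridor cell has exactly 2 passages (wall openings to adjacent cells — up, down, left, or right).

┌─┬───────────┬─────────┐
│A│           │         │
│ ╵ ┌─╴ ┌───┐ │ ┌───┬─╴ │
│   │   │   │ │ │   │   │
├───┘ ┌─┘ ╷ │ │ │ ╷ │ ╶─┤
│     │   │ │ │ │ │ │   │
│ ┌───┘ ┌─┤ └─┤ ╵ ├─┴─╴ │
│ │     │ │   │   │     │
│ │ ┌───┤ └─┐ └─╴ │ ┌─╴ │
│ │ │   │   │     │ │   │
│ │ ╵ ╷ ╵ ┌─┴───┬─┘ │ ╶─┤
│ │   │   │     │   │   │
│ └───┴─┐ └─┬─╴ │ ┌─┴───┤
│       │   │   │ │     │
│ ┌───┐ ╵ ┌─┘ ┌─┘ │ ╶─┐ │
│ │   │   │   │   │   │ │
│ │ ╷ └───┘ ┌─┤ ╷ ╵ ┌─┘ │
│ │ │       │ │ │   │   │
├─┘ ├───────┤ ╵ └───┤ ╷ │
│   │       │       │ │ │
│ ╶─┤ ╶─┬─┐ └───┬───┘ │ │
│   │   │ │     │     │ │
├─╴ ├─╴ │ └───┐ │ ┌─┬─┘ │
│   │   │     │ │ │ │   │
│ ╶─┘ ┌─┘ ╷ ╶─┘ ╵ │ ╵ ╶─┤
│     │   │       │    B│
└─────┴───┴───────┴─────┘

Counting cells with exactly 2 passages:
Total corridor cells: 124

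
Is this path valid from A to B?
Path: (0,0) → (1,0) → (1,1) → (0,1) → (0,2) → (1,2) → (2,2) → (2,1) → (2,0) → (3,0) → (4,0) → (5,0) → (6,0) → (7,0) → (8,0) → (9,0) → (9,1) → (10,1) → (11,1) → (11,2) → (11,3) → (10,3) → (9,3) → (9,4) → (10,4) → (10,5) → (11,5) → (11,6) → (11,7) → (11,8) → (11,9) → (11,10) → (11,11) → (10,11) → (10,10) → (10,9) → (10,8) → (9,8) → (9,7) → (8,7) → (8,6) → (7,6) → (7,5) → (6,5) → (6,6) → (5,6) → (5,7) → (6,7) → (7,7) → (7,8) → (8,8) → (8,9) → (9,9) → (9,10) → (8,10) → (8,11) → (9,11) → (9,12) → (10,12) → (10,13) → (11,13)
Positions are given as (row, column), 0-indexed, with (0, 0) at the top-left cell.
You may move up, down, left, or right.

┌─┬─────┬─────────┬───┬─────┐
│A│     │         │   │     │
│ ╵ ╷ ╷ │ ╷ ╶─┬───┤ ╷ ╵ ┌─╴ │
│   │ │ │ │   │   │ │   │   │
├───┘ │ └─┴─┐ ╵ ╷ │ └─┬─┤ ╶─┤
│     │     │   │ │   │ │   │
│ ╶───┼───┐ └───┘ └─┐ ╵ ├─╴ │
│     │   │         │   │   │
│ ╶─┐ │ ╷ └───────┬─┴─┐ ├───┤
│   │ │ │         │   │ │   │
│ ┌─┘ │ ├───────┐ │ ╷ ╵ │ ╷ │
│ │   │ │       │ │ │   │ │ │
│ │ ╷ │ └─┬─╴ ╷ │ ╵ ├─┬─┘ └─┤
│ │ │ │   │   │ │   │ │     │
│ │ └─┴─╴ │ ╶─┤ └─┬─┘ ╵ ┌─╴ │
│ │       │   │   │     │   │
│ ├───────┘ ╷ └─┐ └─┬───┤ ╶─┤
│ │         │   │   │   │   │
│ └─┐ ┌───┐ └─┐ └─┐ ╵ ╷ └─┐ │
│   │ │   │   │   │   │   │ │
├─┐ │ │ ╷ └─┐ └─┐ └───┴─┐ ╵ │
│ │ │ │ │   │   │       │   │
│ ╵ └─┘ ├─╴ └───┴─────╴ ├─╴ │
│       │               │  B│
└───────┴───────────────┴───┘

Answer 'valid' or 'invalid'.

Checking path validity:
Result: All consecutive moves are passable.

valid

Correct solution:

┌─┬─────┬─────────┬───┬─────┐
│A│↱ ↓  │         │   │     │
│ ╵ ╷ ╷ │ ╷ ╶─┬───┤ ╷ ╵ ┌─╴ │
│↳ ↑│↓│ │ │   │   │ │   │   │
├───┘ │ └─┴─┐ ╵ ╷ │ └─┬─┤ ╶─┤
│↓ ← ↲│     │   │ │   │ │   │
│ ╶───┼───┐ └───┘ └─┐ ╵ ├─╴ │
│↓    │   │         │   │   │
│ ╶─┐ │ ╷ └───────┬─┴─┐ ├───┤
│↓  │ │ │         │   │ │   │
│ ┌─┘ │ ├───────┐ │ ╷ ╵ │ ╷ │
│↓│   │ │    ↱ ↓│ │ │   │ │ │
│ │ ╷ │ └─┬─╴ ╷ │ ╵ ├─┬─┘ └─┤
│↓│ │ │   │↱ ↑│↓│   │ │     │
│ │ └─┴─╴ │ ╶─┤ └─┬─┘ ╵ ┌─╴ │
│↓│       │↑ ↰│↳ ↓│     │   │
│ ├───────┘ ╷ └─┐ └─┬───┤ ╶─┤
│↓│         │↑ ↰│↳ ↓│↱ ↓│   │
│ └─┐ ┌───┐ └─┐ └─┐ ╵ ╷ └─┐ │
│↳ ↓│ │↱ ↓│   │↑ ↰│↳ ↑│↳ ↓│ │
├─┐ │ │ ╷ └─┐ └─┐ └───┴─┐ ╵ │
│ │↓│ │↑│↳ ↓│   │↑ ← ← ↰│↳ ↓│
│ ╵ └─┘ ├─╴ └───┴─────╴ ├─╴ │
│  ↳ → ↑│  ↳ → → → → → ↑│  B│
└───────┴───────────────┴───┘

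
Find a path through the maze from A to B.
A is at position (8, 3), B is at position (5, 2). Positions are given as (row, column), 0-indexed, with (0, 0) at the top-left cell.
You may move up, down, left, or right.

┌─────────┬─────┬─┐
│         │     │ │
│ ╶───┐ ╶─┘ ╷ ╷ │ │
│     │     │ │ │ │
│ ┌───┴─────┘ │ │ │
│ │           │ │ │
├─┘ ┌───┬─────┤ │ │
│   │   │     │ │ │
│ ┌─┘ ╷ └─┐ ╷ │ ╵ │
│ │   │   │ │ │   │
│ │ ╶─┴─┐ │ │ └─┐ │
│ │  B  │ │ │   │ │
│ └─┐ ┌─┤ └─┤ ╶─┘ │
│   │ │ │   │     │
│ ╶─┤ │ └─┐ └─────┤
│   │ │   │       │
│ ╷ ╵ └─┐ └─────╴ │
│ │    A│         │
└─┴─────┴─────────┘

Finding the shortest path from (8, 3) to (5, 2):
Path length: 4 steps
Directions: left → up → up → up

Solution:

┌─────────┬─────┬─┐
│         │     │ │
│ ╶───┐ ╶─┘ ╷ ╷ │ │
│     │     │ │ │ │
│ ┌───┴─────┘ │ │ │
│ │           │ │ │
├─┘ ┌───┬─────┤ │ │
│   │   │     │ │ │
│ ┌─┘ ╷ └─┐ ╷ │ ╵ │
│ │   │   │ │ │   │
│ │ ╶─┴─┐ │ │ └─┐ │
│ │  B  │ │ │   │ │
│ └─┐ ┌─┤ └─┤ ╶─┘ │
│   │↑│ │   │     │
│ ╶─┤ │ └─┐ └─────┤
│   │↑│   │       │
│ ╷ ╵ └─┐ └─────╴ │
│ │  ↑ A│         │
└─┴─────┴─────────┘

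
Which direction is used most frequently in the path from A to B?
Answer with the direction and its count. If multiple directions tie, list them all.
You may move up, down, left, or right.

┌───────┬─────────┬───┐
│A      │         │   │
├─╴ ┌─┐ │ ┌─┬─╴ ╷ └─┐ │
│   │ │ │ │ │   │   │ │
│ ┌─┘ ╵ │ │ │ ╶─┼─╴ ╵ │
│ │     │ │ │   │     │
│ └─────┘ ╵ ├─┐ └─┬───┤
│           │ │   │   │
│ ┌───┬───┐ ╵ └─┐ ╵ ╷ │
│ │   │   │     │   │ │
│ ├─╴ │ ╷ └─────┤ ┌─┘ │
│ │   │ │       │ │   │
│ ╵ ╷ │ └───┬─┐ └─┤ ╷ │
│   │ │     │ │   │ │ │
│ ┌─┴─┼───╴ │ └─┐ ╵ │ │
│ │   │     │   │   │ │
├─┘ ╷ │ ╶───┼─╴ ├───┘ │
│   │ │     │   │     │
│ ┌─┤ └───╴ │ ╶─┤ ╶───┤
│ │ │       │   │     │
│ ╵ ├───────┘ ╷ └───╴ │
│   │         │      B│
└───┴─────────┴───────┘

Directions: right, down, left, down, down, right, right, right, right, up, up, up, right, right, right, down, left, down, right, down, right, down, right, up, right, down, down, down, down, down, left, left, down, right, right, down
Counts: {'right': 14, 'down': 14, 'left': 4, 'up': 4}
Most common: down and right (tied at 14 times each)

Solution:

┌───────┬─────────┬───┐
│A ↓    │↱ → → ↓  │   │
├─╴ ┌─┐ │ ┌─┬─╴ ╷ └─┐ │
│↓ ↲│ │ │↑│ │↓ ↲│   │ │
│ ┌─┘ ╵ │ │ │ ╶─┼─╴ ╵ │
│↓│     │↑│ │↳ ↓│     │
│ └─────┘ ╵ ├─┐ └─┬───┤
│↳ → → → ↑  │ │↳ ↓│↱ ↓│
│ ┌───┬───┐ ╵ └─┐ ╵ ╷ │
│ │   │   │     │↳ ↑│↓│
│ ├─╴ │ ╷ └─────┤ ┌─┘ │
│ │   │ │       │ │  ↓│
│ ╵ ╷ │ └───┬─┐ └─┤ ╷ │
│   │ │     │ │   │ │↓│
│ ┌─┴─┼───╴ │ └─┐ ╵ │ │
│ │   │     │   │   │↓│
├─┘ ╷ │ ╶───┼─╴ ├───┘ │
│   │ │     │   │↓ ← ↲│
│ ┌─┤ └───╴ │ ╶─┤ ╶───┤
│ │ │       │   │↳ → ↓│
│ ╵ ├───────┘ ╷ └───╴ │
│   │         │      B│
└───┴─────────┴───────┘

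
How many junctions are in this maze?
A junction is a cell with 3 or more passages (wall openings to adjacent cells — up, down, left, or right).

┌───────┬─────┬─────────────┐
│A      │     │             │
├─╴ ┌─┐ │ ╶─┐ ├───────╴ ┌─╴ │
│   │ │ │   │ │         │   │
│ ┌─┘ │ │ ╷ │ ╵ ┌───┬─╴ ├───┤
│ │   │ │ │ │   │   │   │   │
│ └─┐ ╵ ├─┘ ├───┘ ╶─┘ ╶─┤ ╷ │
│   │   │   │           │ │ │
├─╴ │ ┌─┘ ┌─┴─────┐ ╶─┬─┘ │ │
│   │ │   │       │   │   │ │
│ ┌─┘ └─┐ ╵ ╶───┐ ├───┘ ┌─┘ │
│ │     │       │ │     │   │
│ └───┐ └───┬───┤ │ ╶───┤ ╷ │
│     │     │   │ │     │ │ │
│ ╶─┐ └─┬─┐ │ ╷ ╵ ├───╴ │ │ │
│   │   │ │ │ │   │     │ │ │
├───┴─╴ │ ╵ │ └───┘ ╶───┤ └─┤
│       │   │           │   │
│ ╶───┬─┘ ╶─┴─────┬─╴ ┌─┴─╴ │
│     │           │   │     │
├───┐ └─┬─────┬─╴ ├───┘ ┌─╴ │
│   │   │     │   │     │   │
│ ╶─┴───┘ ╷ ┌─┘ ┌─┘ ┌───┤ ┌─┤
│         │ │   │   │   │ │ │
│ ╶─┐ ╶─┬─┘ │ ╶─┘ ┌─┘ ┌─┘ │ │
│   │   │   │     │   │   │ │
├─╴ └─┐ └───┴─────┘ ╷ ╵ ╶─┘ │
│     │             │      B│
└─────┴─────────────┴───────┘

Checking each cell for number of passages:

Junctions found (3+ passages):
  (0, 1): 3 passages
  (0, 11): 3 passages
  (1, 4): 3 passages
  (1, 11): 3 passages
  (2, 2): 3 passages
  (3, 2): 3 passages
  (3, 8): 3 passages
  (3, 9): 3 passages
  (3, 10): 3 passages
  (4, 4): 3 passages
  (5, 2): 3 passages
  (5, 5): 3 passages
  (5, 13): 3 passages
  (6, 0): 3 passages
  (8, 4): 3 passages
  (8, 9): 3 passages
  (8, 10): 3 passages
  (9, 4): 3 passages
  (9, 13): 3 passages
  (10, 5): 3 passages
  (11, 0): 3 passages
  (11, 2): 3 passages
  (12, 10): 3 passages
  (13, 1): 3 passages
  (13, 11): 3 passages
Total junctions: 25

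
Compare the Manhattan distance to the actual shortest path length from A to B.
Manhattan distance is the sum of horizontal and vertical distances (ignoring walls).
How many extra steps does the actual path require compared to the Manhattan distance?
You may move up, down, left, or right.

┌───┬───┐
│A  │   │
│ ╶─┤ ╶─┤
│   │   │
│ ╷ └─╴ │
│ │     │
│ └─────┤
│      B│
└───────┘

Manhattan distance: |3 - 0| + |3 - 0| = 6
Actual path length: 6
Extra steps: 6 - 6 = 0

Solution:

┌───┬───┐
│A  │   │
│ ╶─┤ ╶─┤
│↓  │   │
│ ╷ └─╴ │
│↓│     │
│ └─────┤
│↳ → → B│
└───────┘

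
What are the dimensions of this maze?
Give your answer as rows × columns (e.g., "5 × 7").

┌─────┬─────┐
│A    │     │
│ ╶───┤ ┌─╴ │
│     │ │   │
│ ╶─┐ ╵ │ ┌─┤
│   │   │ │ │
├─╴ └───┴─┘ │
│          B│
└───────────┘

Counting the maze dimensions:
Rows (vertical): 4
Columns (horizontal): 6
Dimensions: 4 × 6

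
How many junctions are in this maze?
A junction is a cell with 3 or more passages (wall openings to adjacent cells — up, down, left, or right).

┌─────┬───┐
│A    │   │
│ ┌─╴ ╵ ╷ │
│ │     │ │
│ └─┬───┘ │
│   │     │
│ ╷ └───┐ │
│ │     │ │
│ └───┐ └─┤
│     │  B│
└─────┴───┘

Checking each cell for number of passages:

Junctions found (3+ passages):
  (1, 2): 3 passages
  (2, 0): 3 passages
  (2, 4): 3 passages
Total junctions: 3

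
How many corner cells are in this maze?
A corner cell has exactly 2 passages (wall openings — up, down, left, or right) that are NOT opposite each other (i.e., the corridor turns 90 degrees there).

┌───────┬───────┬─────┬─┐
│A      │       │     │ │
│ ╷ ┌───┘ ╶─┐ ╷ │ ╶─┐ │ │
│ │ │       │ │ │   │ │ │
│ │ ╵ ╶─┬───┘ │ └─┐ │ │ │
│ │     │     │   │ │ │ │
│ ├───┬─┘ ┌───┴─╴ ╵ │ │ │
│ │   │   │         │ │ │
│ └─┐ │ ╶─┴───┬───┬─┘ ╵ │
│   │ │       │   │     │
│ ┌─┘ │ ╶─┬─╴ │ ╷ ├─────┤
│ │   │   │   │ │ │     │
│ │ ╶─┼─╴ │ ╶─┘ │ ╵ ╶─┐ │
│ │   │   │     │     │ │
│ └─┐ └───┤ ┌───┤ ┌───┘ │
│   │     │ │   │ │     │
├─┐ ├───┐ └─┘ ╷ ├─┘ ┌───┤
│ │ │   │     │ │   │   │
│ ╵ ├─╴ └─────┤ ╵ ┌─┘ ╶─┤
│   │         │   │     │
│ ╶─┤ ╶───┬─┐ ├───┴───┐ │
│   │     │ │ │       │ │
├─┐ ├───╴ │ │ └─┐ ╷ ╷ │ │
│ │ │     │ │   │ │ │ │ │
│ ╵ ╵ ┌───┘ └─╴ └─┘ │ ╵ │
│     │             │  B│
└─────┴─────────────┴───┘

Counting corner cells (2 non-opposite passages):
Total corners: 67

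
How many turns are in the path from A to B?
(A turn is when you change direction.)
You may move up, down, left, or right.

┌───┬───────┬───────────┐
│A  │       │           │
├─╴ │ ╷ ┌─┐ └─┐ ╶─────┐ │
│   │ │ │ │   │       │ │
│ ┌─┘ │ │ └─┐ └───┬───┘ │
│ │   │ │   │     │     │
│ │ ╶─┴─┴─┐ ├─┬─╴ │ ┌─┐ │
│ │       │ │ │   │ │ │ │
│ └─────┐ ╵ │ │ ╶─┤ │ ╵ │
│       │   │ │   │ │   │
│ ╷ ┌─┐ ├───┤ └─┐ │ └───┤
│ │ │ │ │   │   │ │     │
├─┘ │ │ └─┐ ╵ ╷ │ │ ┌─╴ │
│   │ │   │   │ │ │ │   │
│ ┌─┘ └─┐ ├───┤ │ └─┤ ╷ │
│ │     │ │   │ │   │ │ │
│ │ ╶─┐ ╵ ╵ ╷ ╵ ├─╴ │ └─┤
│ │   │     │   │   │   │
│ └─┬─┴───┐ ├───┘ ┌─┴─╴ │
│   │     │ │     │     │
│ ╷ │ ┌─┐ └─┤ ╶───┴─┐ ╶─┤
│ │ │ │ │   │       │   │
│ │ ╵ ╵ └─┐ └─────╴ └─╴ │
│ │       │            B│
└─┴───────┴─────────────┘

Directions: right, down, left, down, down, down, right, down, down, left, down, down, down, right, down, down, right, up, up, right, right, down, right, down, right, right, right, right, right, right
Number of turns: 16

Solution:

┌───┬───────┬───────────┐
│A ↓│       │           │
├─╴ │ ╷ ┌─┐ └─┐ ╶─────┐ │
│↓ ↲│ │ │ │   │       │ │
│ ┌─┘ │ │ └─┐ └───┬───┘ │
│↓│   │ │   │     │     │
│ │ ╶─┴─┴─┐ ├─┬─╴ │ ┌─┐ │
│↓│       │ │ │   │ │ │ │
│ └─────┐ ╵ │ │ ╶─┤ │ ╵ │
│↳ ↓    │   │ │   │ │   │
│ ╷ ┌─┐ ├───┤ └─┐ │ └───┤
│ │↓│ │ │   │   │ │     │
├─┘ │ │ └─┐ ╵ ╷ │ │ ┌─╴ │
│↓ ↲│ │   │   │ │ │ │   │
│ ┌─┘ └─┐ ├───┤ │ └─┤ ╷ │
│↓│     │ │   │ │   │ │ │
│ │ ╶─┐ ╵ ╵ ╷ ╵ ├─╴ │ └─┤
│↓│   │     │   │   │   │
│ └─┬─┴───┐ ├───┘ ┌─┴─╴ │
│↳ ↓│↱ → ↓│ │     │     │
│ ╷ │ ┌─┐ └─┤ ╶───┴─┐ ╶─┤
│ │↓│↑│ │↳ ↓│       │   │
│ │ ╵ ╵ └─┐ └─────╴ └─╴ │
│ │↳ ↑    │↳ → → → → → B│
└─┴───────┴─────────────┘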